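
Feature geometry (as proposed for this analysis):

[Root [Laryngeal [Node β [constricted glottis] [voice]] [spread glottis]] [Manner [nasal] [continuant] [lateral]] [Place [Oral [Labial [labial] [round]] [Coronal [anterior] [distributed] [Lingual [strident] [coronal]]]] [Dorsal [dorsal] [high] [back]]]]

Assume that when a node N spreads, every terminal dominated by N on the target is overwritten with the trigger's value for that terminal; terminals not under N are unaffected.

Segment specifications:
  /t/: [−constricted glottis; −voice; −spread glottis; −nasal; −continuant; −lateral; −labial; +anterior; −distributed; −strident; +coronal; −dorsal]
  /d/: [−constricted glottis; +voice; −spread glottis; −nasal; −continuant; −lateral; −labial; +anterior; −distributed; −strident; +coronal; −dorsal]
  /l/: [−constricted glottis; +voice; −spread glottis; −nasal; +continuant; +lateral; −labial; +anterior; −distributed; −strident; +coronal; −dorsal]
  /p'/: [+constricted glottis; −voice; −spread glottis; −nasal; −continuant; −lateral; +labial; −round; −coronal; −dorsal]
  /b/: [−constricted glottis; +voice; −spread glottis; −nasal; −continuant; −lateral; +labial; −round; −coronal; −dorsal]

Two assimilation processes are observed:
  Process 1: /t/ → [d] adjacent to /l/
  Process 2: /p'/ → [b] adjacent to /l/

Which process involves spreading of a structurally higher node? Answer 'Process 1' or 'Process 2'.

In Process 1, [voice] changes, so the minimal spreading node is [voice] at depth 3.
Process 2: the features that change are [voice], [constricted glottis]; the minimal node is Node β (depth 2).
Node β (depth 2) sits above [voice] (depth 3), making Process 2 the one with the higher spreading node.

Process 2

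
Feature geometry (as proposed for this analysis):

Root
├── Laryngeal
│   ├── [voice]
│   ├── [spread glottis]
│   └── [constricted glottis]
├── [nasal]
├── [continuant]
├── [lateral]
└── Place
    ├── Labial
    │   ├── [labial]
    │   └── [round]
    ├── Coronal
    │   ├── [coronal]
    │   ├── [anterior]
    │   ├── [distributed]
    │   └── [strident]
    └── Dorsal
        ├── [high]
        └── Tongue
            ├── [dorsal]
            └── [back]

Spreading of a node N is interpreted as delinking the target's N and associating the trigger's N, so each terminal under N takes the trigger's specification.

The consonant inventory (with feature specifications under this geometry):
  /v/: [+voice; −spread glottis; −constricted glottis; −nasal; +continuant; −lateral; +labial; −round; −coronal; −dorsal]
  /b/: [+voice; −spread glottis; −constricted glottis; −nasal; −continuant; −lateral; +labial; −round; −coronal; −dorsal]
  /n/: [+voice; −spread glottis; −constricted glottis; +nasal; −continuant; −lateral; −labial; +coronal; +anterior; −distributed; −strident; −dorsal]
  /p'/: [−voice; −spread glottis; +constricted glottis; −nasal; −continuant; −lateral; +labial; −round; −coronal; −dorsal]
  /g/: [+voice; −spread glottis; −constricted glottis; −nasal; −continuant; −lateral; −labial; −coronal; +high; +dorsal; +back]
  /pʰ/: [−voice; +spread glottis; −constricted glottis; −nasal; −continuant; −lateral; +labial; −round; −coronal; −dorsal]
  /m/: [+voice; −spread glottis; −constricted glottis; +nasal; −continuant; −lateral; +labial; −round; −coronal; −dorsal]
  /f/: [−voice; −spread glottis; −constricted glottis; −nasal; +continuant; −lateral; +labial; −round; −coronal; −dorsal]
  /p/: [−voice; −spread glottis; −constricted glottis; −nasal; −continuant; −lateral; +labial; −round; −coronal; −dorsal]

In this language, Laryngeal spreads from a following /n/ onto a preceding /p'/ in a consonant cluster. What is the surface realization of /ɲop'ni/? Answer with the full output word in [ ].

[ɲobni]

Terminals under Laryngeal in this geometry: [voice], [spread glottis], [constricted glottis].
The target acquires /n/'s values for everything under Laryngeal — [+voice], [−spread glottis], [−constricted glottis] — while keeping its own [nasal], [continuant], [lateral], ….
The resulting bundle matches /b/ in the inventory; substituting it for /p'/ gives [ɲobni].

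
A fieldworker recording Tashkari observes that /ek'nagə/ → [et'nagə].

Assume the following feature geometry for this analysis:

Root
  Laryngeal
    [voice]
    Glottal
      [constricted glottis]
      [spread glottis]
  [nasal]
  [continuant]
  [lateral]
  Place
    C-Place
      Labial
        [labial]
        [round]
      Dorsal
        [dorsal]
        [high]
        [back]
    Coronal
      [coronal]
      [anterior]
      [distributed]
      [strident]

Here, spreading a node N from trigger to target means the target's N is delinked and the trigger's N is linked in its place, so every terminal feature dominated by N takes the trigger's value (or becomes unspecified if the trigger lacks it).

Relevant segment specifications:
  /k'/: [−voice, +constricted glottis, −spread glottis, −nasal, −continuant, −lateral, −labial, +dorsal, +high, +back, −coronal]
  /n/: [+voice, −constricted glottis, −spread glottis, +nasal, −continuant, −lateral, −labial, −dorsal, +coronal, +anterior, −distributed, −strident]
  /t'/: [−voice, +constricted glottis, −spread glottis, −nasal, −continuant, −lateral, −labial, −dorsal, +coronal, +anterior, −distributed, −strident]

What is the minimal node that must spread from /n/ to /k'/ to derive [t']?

/k'/ and [t'] differ in [coronal], [anterior], [distributed], [strident], [dorsal], [high], [back]; every other specified feature is identical.
The smallest constituent containing every changed terminal is Place — each of its daughters lacks at least one of the affected features.
Delinking /k'/'s Place and associating /n/'s Place gives precisely the feature bundle of [t'].
Since [voice], [nasal] are preserved even though /n/ disagrees there, no node above Place spread.

Place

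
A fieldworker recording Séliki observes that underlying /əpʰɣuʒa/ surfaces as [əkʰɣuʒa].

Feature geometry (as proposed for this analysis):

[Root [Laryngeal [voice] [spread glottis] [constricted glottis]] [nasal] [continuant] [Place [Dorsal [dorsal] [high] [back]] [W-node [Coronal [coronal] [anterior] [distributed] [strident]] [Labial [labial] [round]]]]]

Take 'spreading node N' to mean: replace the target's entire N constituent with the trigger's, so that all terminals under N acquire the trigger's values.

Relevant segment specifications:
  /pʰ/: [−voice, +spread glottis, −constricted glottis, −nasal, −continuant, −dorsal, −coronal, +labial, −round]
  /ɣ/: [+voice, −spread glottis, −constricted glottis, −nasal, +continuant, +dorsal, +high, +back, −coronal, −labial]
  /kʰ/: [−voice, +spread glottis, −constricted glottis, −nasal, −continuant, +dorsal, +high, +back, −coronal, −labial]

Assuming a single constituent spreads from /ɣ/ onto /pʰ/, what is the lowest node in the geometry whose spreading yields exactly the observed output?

The alternation /pʰ/ → [kʰ] changes [labial], [round], [dorsal], [high], [back] and nothing else.
These terminals are all dominated by Place, and no proper subconstituent of Place covers them all; Place is their lowest common ancestor.
Spreading Place from /ɣ/ overwrites each of those terminals with /ɣ/'s values, yielding exactly [kʰ].
[spread glottis], [voice] — on which /ɣ/ differs from /pʰ/ — are unchanged, so Root cannot have spread; the constituent is no larger than Place.

Place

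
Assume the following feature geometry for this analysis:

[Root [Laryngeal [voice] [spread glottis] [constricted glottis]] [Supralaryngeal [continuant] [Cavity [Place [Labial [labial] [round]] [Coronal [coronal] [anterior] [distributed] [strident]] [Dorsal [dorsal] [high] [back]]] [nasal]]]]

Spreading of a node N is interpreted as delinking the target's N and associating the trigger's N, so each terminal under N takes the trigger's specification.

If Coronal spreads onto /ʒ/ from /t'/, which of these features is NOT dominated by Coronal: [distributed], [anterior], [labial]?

The terminals dominated by Coronal are [coronal], [anterior], [distributed], [strident].
Of the listed options, [anterior], [distributed] are among these and would be overwritten by spreading Coronal.
But [labial] is a dependent of Labial, outside Coronal; it is therefore untouched by the spreading.

[labial]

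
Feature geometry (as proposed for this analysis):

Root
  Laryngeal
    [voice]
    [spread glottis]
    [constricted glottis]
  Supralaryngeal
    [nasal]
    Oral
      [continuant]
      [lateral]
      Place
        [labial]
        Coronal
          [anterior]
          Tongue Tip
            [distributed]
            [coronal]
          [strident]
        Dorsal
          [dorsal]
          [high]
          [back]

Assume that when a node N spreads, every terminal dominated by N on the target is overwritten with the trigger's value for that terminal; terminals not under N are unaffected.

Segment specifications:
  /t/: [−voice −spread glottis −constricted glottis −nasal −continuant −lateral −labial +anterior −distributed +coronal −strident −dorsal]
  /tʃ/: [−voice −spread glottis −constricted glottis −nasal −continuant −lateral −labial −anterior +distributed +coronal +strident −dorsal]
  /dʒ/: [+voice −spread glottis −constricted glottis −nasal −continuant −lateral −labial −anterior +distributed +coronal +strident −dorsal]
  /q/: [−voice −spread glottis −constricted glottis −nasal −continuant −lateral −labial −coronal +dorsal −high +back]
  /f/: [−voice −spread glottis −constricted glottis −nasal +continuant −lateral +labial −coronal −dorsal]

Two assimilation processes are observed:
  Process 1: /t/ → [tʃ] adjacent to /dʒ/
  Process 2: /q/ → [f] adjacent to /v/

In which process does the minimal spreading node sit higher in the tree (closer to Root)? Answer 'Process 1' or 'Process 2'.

Process 1: the features that change are [anterior], [distributed], [strident]; the minimal node is Coronal (depth 4).
Process 2: the features that change are [continuant], [labial], [dorsal], [high], [back]; the minimal node is Oral (depth 2).
Oral (depth 2) sits above Coronal (depth 4), making Process 2 the one with the higher spreading node.

Process 2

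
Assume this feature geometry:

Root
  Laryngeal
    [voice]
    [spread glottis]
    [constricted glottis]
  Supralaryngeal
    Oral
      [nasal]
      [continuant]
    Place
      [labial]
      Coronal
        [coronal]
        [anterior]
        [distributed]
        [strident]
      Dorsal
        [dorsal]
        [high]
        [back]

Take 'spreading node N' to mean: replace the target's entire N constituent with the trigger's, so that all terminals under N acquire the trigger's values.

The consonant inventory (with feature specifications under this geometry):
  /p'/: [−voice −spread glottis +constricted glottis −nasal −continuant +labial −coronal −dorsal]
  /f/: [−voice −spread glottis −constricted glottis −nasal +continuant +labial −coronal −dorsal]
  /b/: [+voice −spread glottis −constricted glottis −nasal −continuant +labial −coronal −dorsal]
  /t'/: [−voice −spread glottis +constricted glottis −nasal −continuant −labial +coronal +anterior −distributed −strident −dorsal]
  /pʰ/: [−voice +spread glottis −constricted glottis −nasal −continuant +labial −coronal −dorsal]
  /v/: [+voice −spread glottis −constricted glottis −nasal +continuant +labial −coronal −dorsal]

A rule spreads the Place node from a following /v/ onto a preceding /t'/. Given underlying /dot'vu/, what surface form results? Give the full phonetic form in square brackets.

[dop'vu]

Terminals under Place in this geometry: [labial], [coronal], [anterior], [distributed], [strident], [dorsal], [high], [back].
Spreading Place from /v/ onto /t'/ replaces those values with /v/'s: [+labial], [−coronal], [−dorsal]. Features outside Place ([voice], [spread glottis], [constricted glottis], …) stay as in /t'/.
This feature bundle is that of [p'], so /dot'vu/ surfaces as [dop'vu].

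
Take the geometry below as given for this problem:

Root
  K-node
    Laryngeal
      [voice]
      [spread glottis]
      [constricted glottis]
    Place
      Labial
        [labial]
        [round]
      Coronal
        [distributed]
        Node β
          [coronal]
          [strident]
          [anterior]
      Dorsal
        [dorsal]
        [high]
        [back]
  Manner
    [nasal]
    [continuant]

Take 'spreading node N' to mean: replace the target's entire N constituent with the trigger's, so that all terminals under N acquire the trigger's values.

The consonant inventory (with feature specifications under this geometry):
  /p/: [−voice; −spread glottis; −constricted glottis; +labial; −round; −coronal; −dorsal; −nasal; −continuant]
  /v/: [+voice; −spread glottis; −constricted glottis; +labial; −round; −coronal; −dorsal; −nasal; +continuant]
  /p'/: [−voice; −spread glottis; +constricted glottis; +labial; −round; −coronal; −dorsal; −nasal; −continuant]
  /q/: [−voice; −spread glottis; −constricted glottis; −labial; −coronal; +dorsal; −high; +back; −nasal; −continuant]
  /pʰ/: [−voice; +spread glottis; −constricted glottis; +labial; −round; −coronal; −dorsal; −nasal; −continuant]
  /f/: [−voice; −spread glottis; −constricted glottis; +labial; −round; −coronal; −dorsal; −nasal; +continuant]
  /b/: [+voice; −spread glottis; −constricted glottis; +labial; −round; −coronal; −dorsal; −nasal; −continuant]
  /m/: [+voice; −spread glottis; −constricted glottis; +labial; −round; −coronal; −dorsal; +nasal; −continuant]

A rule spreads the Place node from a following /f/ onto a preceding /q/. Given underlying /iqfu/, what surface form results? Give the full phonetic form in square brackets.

Place immediately or transitively dominates [labial], [round], [distributed], [coronal], [strident], [anterior], [dorsal], [high], [back].
Spreading Place from /f/ onto /q/ replaces those values with /f/'s: [+labial], [−round], [−coronal], [−dorsal]. Features outside Place ([voice], [spread glottis], [constricted glottis], …) stay as in /q/.
The resulting bundle matches /p/ in the inventory; substituting it for /q/ gives [ipfu].

[ipfu]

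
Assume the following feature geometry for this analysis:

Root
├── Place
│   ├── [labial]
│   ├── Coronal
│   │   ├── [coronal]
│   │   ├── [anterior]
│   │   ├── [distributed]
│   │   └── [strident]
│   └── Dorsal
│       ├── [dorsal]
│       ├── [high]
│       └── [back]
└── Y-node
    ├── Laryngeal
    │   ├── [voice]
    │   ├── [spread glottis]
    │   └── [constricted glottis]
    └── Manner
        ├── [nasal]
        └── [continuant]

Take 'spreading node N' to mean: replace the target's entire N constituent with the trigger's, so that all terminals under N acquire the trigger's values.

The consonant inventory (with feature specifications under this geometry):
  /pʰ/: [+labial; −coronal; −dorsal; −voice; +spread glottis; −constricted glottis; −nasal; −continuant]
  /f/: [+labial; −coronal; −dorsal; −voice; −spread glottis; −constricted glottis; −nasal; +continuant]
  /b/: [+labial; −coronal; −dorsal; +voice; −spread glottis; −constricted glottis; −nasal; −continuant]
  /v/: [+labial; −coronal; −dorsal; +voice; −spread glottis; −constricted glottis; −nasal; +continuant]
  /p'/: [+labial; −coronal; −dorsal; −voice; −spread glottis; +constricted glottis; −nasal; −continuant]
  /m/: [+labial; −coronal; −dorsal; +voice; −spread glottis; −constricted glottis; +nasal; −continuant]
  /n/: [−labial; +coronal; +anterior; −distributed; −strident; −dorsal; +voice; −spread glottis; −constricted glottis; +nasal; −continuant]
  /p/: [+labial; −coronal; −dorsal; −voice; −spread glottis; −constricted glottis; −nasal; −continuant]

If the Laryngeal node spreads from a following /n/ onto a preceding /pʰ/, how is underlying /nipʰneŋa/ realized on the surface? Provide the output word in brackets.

Terminals under Laryngeal in this geometry: [voice], [spread glottis], [constricted glottis].
Spreading Laryngeal from /n/ onto /pʰ/ replaces those values with /n/'s: [+voice], [−spread glottis], [−constricted glottis]. Features outside Laryngeal ([labial], [coronal], [dorsal], …) stay as in /pʰ/.
Among the inventory, only /b/ has exactly this specification, giving the surface form [nibneŋa].

[nibneŋa]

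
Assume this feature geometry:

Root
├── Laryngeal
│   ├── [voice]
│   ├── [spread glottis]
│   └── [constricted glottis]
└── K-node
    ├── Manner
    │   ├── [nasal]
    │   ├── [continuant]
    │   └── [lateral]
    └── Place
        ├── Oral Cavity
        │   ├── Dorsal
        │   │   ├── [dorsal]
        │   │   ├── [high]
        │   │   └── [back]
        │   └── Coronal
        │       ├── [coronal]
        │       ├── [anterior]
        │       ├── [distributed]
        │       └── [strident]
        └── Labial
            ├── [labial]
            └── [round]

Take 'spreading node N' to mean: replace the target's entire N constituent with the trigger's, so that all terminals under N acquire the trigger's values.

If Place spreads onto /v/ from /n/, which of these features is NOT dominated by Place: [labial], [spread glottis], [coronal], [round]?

Place dominates exactly [dorsal], [high], [back], [coronal], [anterior], [distributed], [strident], [labial], [round].
[round], [labial], [coronal] all lie under Place, so they are overwritten when Place spreads.
[spread glottis] attaches under Laryngeal, not under Place, so /v/ retains its own value for [spread glottis].

[spread glottis]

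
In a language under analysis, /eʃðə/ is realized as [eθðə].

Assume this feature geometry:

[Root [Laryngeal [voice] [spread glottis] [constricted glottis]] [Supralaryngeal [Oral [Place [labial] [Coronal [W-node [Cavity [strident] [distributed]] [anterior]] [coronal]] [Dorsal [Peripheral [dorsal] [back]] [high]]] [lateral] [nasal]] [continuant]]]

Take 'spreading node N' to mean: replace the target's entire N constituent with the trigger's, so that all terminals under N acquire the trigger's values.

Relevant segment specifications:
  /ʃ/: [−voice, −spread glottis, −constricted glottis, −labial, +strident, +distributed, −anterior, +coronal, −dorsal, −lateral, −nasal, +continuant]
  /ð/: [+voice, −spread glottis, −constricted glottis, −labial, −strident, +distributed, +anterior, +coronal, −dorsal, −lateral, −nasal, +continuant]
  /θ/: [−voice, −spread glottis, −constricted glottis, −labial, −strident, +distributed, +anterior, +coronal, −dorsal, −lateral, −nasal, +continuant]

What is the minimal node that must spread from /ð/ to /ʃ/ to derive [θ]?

Feature comparison: [anterior], [strident] differ between /ʃ/ and [θ]; the remaining terminals match.
These terminals are all dominated by W-node, and no proper subconstituent of W-node covers them all; W-node is their lowest common ancestor.
Delinking /ʃ/'s W-node and associating /ð/'s W-node gives precisely the feature bundle of [θ].
[voice], a feature on which the two segments disagree outside W-node, is unchanged — nothing dominating it spread, and W-node is the minimal sufficient constituent.

W-node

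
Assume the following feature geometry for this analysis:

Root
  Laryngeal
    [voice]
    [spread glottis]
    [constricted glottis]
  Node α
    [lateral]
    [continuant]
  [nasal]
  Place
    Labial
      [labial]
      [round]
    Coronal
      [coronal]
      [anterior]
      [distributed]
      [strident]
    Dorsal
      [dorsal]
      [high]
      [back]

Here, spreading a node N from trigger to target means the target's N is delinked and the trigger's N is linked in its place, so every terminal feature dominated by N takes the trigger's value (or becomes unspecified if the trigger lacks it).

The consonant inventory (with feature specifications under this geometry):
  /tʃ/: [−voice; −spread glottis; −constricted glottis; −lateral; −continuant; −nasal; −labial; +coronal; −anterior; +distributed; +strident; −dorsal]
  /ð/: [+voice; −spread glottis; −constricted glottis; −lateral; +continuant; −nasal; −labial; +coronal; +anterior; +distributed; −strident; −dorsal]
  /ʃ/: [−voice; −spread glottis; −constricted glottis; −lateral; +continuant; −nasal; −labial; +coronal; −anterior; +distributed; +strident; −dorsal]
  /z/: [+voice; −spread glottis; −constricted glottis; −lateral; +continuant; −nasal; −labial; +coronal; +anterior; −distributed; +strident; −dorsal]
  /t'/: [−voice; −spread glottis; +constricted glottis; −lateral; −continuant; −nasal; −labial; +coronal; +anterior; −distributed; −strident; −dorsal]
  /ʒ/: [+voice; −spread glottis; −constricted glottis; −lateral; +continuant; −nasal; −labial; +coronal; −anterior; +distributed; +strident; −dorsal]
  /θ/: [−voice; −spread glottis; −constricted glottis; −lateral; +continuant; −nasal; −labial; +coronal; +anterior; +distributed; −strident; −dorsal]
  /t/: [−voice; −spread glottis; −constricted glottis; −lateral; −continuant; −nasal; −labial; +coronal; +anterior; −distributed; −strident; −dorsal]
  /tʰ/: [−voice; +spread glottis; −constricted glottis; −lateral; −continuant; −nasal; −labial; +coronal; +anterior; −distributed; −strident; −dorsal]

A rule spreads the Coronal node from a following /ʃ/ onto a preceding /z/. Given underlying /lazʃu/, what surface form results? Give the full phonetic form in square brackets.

[laʒʃu]

Coronal immediately or transitively dominates [coronal], [anterior], [distributed], [strident].
The target acquires /ʃ/'s values for everything under Coronal — [+coronal], [−anterior], [+distributed], [+strident] — while keeping its own [voice], [spread glottis], [constricted glottis], ….
Among the inventory, only /ʒ/ has exactly this specification, giving the surface form [laʒʃu].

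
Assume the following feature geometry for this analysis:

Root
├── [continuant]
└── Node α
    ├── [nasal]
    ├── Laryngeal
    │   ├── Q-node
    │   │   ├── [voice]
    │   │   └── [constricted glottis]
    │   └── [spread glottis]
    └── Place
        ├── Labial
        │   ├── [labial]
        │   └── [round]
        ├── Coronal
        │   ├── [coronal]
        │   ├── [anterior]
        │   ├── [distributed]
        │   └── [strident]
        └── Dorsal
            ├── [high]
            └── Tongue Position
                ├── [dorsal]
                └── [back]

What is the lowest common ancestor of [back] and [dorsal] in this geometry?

Tongue Position

[back] lies under Tongue Position (below Node α).
[dorsal] lies under Tongue Position (below Node α).
Tongue Position is the lowest common ancestor — every listed feature sits under it, and no single subconstituent of Tongue Position covers them all.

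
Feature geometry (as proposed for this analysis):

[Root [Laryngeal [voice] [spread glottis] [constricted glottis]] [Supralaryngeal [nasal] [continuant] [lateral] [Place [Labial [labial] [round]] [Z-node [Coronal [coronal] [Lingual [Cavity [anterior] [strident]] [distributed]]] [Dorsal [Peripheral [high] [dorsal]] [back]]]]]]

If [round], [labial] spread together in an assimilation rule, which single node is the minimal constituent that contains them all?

Labial

[round]: Root ▹ Supralaryngeal ▹ Place ▹ Labial ▹ [round].
[labial]: Root ▹ Supralaryngeal ▹ Place ▹ Labial ▹ [labial].
These paths first converge at Labial; no daughter of Labial dominates all 2 features, so Labial is the minimal constituent.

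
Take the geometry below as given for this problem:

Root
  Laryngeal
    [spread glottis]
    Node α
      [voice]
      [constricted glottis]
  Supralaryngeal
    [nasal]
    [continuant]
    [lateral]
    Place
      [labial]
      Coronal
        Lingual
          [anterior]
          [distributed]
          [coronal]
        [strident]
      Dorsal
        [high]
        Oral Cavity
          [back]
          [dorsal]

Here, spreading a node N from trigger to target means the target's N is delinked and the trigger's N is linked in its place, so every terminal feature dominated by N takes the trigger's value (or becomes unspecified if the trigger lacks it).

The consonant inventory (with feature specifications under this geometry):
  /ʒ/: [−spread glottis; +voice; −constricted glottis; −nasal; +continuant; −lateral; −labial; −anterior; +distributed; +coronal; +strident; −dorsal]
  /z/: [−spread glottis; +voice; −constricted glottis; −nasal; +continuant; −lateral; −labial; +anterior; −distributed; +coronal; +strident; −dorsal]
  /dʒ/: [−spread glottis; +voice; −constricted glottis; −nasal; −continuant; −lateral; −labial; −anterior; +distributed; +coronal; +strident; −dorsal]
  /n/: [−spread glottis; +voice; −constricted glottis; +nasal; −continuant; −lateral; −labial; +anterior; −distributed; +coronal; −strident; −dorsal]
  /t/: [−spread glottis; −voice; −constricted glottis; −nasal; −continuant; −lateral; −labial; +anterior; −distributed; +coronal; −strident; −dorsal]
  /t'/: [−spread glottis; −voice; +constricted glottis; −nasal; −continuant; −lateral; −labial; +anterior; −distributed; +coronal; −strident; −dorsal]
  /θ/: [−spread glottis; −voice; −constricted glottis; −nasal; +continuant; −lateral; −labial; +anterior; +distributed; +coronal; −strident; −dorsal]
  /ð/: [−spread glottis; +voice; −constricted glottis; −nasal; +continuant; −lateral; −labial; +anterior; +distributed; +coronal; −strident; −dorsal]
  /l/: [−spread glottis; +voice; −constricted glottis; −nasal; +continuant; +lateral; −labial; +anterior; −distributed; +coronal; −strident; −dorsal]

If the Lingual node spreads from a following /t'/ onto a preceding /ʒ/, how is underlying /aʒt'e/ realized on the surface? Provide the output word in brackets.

[azt'e]

Terminals under Lingual in this geometry: [anterior], [distributed], [coronal].
Spreading Lingual from /t'/ onto /ʒ/ replaces those values with /t'/'s: [+anterior], [−distributed], [+coronal]. Features outside Lingual ([spread glottis], [voice], [constricted glottis], …) stay as in /ʒ/.
The resulting bundle matches /z/ in the inventory; substituting it for /ʒ/ gives [azt'e].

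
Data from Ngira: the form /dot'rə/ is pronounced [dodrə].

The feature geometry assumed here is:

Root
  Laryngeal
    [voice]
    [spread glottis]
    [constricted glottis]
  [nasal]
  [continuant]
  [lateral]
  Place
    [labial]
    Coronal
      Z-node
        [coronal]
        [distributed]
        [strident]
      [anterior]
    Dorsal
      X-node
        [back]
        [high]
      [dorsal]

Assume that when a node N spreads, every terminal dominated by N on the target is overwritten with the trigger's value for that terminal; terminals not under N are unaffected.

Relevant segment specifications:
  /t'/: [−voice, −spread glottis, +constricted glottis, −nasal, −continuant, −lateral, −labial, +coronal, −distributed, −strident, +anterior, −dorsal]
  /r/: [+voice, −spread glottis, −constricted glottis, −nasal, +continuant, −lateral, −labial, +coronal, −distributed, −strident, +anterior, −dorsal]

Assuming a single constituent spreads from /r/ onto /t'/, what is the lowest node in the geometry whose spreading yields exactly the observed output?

/t'/ and [d] differ in [voice], [constricted glottis]; every other specified feature is identical.
Tracing each changed feature up the tree, the paths first meet at Laryngeal; any lower node misses at least one of them.
Delinking /t'/'s Laryngeal and associating /r/'s Laryngeal gives precisely the feature bundle of [d].
Since [continuant] is preserved even though /r/ disagrees there, no node above Laryngeal spread.

Laryngeal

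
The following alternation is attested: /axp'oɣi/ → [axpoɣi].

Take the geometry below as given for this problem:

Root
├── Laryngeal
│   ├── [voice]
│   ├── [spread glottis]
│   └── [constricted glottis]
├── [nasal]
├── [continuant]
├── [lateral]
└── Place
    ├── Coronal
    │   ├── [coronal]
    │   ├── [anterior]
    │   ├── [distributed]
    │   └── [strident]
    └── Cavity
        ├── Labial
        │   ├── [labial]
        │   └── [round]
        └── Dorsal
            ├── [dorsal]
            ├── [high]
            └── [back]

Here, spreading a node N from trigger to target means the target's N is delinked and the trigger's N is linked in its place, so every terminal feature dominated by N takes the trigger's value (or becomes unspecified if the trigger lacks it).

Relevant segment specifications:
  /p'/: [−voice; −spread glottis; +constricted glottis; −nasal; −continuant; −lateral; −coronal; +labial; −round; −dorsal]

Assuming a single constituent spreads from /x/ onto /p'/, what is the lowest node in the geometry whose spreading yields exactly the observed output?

[constricted glottis]

Feature comparison: [constricted glottis] differs between /p'/ and [p]; the remaining terminals match.
With a single altered terminal, the smallest constituent that could spread is that terminal — [constricted glottis].
Features on which the two segments disagree outside [constricted glottis], such as [dorsal], [labial], are unchanged — nothing dominating them spread, and [constricted glottis] is the minimal sufficient constituent.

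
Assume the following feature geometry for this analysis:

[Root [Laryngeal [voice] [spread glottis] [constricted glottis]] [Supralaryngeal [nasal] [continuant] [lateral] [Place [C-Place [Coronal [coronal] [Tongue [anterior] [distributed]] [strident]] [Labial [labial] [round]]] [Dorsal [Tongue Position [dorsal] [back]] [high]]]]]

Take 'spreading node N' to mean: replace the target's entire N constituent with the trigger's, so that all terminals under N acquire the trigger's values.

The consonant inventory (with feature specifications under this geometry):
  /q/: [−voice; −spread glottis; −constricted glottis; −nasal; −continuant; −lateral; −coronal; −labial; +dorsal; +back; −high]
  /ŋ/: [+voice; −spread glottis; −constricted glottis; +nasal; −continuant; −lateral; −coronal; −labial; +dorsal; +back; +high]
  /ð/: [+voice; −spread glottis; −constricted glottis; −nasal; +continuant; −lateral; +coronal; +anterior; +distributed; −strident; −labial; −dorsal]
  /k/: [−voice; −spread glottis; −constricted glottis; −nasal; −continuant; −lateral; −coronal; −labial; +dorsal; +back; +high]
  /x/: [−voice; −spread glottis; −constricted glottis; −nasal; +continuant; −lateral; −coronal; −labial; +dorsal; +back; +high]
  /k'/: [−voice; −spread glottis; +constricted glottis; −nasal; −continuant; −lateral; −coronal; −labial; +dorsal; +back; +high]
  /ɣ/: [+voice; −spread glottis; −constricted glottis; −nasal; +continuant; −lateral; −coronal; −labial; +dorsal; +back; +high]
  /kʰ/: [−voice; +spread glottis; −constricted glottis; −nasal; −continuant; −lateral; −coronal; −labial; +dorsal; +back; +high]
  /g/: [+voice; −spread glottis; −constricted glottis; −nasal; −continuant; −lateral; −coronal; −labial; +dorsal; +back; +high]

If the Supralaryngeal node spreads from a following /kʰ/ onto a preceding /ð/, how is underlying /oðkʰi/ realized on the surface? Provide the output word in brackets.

[ogkʰi]

Terminals under Supralaryngeal in this geometry: [nasal], [continuant], [lateral], [coronal], [anterior], [distributed], [strident], [labial], [round], [dorsal], [back], [high].
After delinking /ð/'s Supralaryngeal and linking /kʰ/'s, the affected terminals become [−nasal], [−continuant], [−lateral], [−coronal], [−labial], [+dorsal], [+back], [+high]; [voice], [spread glottis], [constricted glottis] (outside Supralaryngeal) are retained from /ð/.
Among the inventory, only /g/ has exactly this specification, giving the surface form [ogkʰi].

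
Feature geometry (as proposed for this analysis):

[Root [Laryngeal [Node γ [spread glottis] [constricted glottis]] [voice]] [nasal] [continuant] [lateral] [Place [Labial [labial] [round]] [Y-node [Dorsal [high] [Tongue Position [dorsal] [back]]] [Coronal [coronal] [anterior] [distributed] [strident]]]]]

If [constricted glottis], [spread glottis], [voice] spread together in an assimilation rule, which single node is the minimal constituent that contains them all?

[constricted glottis] lies under Node γ (below Laryngeal).
[spread glottis] lies under Node γ (below Laryngeal).
[voice]: Root > Laryngeal > [voice].
The listed terminals split across distinct daughters of Laryngeal, so Laryngeal itself is the smallest node containing them all.

Laryngeal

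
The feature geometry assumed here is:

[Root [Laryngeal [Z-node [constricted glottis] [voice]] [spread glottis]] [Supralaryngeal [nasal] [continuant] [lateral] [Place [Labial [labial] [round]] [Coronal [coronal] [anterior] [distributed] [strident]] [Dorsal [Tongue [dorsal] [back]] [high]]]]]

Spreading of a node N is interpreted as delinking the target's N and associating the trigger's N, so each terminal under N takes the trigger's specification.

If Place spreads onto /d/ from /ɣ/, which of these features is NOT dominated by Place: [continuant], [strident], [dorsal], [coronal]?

[continuant]

Place dominates exactly [labial], [round], [coronal], [anterior], [distributed], [strident], [dorsal], [back], [high].
[strident], [dorsal], [coronal] all lie under Place, so they are overwritten when Place spreads.
[continuant] is not within the Place subtree (it hangs from Supralaryngeal), so /d/'s [continuant] value survives.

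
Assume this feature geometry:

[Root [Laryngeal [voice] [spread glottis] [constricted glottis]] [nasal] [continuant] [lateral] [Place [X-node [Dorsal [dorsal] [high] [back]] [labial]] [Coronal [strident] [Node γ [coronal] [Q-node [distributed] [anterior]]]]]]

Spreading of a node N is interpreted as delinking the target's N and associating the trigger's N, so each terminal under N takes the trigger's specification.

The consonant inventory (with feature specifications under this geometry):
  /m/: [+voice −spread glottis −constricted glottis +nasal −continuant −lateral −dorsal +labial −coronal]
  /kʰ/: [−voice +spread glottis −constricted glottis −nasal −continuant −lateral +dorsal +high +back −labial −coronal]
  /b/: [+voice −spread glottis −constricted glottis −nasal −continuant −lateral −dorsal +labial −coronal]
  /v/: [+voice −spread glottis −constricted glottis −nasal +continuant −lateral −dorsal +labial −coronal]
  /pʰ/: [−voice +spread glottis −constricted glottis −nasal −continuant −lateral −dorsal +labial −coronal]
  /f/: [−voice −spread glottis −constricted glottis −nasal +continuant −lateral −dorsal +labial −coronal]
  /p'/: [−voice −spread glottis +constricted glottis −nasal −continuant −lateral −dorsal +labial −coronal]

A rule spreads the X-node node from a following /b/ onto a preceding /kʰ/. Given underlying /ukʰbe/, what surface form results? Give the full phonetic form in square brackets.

The X-node node dominates the terminals [dorsal], [high], [back], [labial].
The target acquires /b/'s values for everything under X-node — [−dorsal], [+labial] — while keeping its own [voice], [spread glottis], [constricted glottis], ….
This feature bundle is that of [pʰ], so /ukʰbe/ surfaces as [upʰbe].

[upʰbe]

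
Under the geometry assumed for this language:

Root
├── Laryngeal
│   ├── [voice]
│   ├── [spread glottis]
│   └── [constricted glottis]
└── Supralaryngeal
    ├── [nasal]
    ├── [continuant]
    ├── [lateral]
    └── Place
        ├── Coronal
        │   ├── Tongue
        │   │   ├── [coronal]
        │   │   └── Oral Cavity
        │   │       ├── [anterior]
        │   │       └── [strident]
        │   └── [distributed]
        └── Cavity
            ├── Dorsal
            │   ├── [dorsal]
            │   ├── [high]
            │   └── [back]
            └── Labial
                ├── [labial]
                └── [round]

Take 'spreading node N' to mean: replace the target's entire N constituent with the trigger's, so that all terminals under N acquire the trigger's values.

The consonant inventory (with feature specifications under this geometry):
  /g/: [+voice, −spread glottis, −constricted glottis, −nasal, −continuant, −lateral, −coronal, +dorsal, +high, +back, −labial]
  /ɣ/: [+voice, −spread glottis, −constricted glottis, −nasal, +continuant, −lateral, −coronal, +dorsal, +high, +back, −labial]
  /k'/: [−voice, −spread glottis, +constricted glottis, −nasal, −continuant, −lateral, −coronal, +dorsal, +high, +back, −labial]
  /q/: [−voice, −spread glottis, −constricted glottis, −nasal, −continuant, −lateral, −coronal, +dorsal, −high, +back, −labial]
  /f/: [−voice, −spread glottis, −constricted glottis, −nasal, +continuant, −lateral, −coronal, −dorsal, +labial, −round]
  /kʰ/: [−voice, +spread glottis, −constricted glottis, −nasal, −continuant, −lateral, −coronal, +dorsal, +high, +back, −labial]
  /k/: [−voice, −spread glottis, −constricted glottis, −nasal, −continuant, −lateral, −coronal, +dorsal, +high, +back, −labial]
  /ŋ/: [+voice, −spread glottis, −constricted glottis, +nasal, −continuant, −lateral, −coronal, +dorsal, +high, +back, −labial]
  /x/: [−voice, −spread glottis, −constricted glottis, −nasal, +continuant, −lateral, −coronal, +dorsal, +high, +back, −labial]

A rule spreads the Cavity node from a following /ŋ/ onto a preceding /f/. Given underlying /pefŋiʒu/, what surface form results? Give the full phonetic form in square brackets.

[pexŋiʒu]

Terminals under Cavity in this geometry: [dorsal], [high], [back], [labial], [round].
The target acquires /ŋ/'s values for everything under Cavity — [+dorsal], [+high], [+back], [−labial] — while keeping its own [voice], [spread glottis], [constricted glottis], ….
The resulting bundle matches /x/ in the inventory; substituting it for /f/ gives [pexŋiʒu].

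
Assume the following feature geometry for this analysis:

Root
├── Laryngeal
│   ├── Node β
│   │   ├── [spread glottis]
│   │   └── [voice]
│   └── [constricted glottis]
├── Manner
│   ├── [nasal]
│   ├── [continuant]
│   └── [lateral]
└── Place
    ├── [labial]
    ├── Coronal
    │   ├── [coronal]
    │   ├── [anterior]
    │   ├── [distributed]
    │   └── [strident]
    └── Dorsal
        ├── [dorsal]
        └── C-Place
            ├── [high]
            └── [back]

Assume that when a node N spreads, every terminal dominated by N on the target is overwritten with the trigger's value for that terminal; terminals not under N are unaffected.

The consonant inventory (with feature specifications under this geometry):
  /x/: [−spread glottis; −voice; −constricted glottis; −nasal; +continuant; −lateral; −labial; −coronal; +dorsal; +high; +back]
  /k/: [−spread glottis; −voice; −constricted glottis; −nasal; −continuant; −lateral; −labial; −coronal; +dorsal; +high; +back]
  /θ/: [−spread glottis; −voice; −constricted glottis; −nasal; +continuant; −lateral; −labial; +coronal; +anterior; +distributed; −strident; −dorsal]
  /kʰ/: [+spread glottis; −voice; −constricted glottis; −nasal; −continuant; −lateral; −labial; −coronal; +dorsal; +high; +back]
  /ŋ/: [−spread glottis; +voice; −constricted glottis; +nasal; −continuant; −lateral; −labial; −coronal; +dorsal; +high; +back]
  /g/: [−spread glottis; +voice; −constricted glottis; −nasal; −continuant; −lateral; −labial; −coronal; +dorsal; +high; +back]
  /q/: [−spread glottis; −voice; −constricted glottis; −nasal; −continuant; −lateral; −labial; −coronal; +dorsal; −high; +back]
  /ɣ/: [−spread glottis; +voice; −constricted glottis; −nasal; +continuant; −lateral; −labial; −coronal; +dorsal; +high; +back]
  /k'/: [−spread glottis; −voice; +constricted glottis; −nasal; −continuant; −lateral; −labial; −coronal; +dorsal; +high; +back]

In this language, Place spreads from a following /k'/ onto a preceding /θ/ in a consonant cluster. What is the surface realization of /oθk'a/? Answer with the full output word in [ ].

The Place node dominates the terminals [labial], [coronal], [anterior], [distributed], [strident], [dorsal], [high], [back].
After delinking /θ/'s Place and linking /k'/'s, the affected terminals become [−labial], [−coronal], [+dorsal], [+high], [+back]; [spread glottis], [voice], [constricted glottis], … (outside Place) are retained from /θ/.
The resulting bundle matches /x/ in the inventory; substituting it for /θ/ gives [oxk'a].

[oxk'a]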